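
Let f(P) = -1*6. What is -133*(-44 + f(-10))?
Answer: 6650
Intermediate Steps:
f(P) = -6
-133*(-44 + f(-10)) = -133*(-44 - 6) = -133*(-50) = 6650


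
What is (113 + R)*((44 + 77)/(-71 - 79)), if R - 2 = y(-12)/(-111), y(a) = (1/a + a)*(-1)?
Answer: -3703447/39960 ≈ -92.679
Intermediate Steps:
y(a) = -a - 1/a (y(a) = (a + 1/a)*(-1) = -a - 1/a)
R = 2519/1332 (R = 2 + (-1*(-12) - 1/(-12))/(-111) = 2 + (12 - 1*(-1/12))*(-1/111) = 2 + (12 + 1/12)*(-1/111) = 2 + (145/12)*(-1/111) = 2 - 145/1332 = 2519/1332 ≈ 1.8911)
(113 + R)*((44 + 77)/(-71 - 79)) = (113 + 2519/1332)*((44 + 77)/(-71 - 79)) = 153035*(121/(-150))/1332 = 153035*(121*(-1/150))/1332 = (153035/1332)*(-121/150) = -3703447/39960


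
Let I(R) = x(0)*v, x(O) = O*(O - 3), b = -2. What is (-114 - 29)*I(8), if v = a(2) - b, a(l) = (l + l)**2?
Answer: 0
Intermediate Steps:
a(l) = 4*l**2 (a(l) = (2*l)**2 = 4*l**2)
x(O) = O*(-3 + O)
v = 18 (v = 4*2**2 - 1*(-2) = 4*4 + 2 = 16 + 2 = 18)
I(R) = 0 (I(R) = (0*(-3 + 0))*18 = (0*(-3))*18 = 0*18 = 0)
(-114 - 29)*I(8) = (-114 - 29)*0 = -143*0 = 0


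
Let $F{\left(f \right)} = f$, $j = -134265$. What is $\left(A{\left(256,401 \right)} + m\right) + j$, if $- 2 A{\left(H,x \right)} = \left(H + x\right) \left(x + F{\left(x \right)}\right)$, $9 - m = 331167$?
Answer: $-728880$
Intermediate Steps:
$m = -331158$ ($m = 9 - 331167 = -331158$)
$A{\left(H,x \right)} = - x \left(H + x\right)$ ($A{\left(H,x \right)} = - \frac{\left(H + x\right) \left(x + x\right)}{2} = - \frac{\left(H + x\right) 2 x}{2} = - \frac{2 x \left(H + x\right)}{2} = - x \left(H + x\right)$)
$\left(A{\left(256,401 \right)} + m\right) + j = \left(401 \left(\left(-1\right) 256 - 401\right) - 331158\right) - 134265 = \left(401 \left(-256 - 401\right) - 331158\right) - 134265 = \left(401 \left(-657\right) - 331158\right) - 134265 = \left(-263457 - 331158\right) - 134265 = -594615 - 134265 = -728880$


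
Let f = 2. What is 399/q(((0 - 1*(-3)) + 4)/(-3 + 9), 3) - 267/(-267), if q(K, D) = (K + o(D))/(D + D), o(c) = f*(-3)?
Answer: -14335/29 ≈ -494.31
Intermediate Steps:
o(c) = -6 (o(c) = 2*(-3) = -6)
q(K, D) = (-6 + K)/(2*D) (q(K, D) = (K - 6)/(D + D) = (-6 + K)/((2*D)) = (-6 + K)*(1/(2*D)) = (-6 + K)/(2*D))
399/q(((0 - 1*(-3)) + 4)/(-3 + 9), 3) - 267/(-267) = 399/(((½)*(-6 + ((0 - 1*(-3)) + 4)/(-3 + 9))/3)) - 267/(-267) = 399/(((½)*(⅓)*(-6 + ((0 + 3) + 4)/6))) - 267*(-1/267) = 399/(((½)*(⅓)*(-6 + (3 + 4)*(⅙)))) + 1 = 399/(((½)*(⅓)*(-6 + 7*(⅙)))) + 1 = 399/(((½)*(⅓)*(-6 + 7/6))) + 1 = 399/(((½)*(⅓)*(-29/6))) + 1 = 399/(-29/36) + 1 = 399*(-36/29) + 1 = -14364/29 + 1 = -14335/29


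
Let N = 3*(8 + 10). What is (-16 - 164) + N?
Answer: -126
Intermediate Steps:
N = 54 (N = 3*18 = 54)
(-16 - 164) + N = (-16 - 164) + 54 = -180 + 54 = -126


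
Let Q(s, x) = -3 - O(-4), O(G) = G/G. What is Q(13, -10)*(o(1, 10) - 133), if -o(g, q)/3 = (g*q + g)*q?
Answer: 1852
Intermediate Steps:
O(G) = 1
Q(s, x) = -4 (Q(s, x) = -3 - 1*1 = -3 - 1 = -4)
o(g, q) = -3*q*(g + g*q) (o(g, q) = -3*(g*q + g)*q = -3*(g + g*q)*q = -3*q*(g + g*q))
Q(13, -10)*(o(1, 10) - 133) = -4*(-3*1*10*(1 + 10) - 133) = -4*(-3*1*10*11 - 133) = -4*(-330 - 133) = -4*(-463) = 1852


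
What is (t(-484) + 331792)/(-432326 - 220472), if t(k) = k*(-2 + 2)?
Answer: -165896/326399 ≈ -0.50826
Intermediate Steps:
t(k) = 0 (t(k) = k*0 = 0)
(t(-484) + 331792)/(-432326 - 220472) = (0 + 331792)/(-432326 - 220472) = 331792/(-652798) = 331792*(-1/652798) = -165896/326399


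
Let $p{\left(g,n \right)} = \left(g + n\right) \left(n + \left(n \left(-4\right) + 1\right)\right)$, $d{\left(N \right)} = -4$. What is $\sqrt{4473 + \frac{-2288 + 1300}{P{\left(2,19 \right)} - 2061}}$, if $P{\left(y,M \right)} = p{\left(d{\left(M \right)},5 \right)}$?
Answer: $\frac{\sqrt{770444429}}{415} \approx 66.884$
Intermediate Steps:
$p{\left(g,n \right)} = \left(1 - 3 n\right) \left(g + n\right)$ ($p{\left(g,n \right)} = \left(g + n\right) \left(n - \left(-1 + 4 n\right)\right) = \left(g + n\right) \left(1 - 3 n\right) = \left(1 - 3 n\right) \left(g + n\right)$)
$P{\left(y,M \right)} = -14$ ($P{\left(y,M \right)} = -4 + 5 - 3 \cdot 5^{2} - \left(-12\right) 5 = -4 + 5 - 75 + 60 = -14$)
$\sqrt{4473 + \frac{-2288 + 1300}{P{\left(2,19 \right)} - 2061}} = \sqrt{4473 + \frac{-2288 + 1300}{-14 - 2061}} = \sqrt{4473 - \frac{988}{-2075}} = \sqrt{4473 - - \frac{988}{2075}} = \sqrt{4473 + \frac{988}{2075}} = \sqrt{\frac{9282463}{2075}} = \frac{\sqrt{770444429}}{415}$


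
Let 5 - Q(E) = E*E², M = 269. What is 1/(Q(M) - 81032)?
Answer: -1/19546136 ≈ -5.1161e-8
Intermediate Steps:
Q(E) = 5 - E³ (Q(E) = 5 - E*E² = 5 - E³)
1/(Q(M) - 81032) = 1/((5 - 1*269³) - 81032) = 1/((5 - 1*19465109) - 81032) = 1/((5 - 19465109) - 81032) = 1/(-19465104 - 81032) = 1/(-19546136) = -1/19546136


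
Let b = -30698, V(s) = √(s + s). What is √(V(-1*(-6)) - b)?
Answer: √(30698 + 2*√3) ≈ 175.22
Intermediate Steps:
V(s) = √2*√s (V(s) = √(2*s) = √2*√s)
√(V(-1*(-6)) - b) = √(√2*√(-1*(-6)) - 1*(-30698)) = √(√2*√6 + 30698) = √(2*√3 + 30698) = √(30698 + 2*√3)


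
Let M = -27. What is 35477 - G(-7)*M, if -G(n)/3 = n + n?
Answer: 36611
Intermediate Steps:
G(n) = -6*n (G(n) = -3*(n + n) = -6*n)
35477 - G(-7)*M = 35477 - (-6*(-7))*(-27) = 35477 - 42*(-27) = 35477 - 1*(-1134) = 35477 + 1134 = 36611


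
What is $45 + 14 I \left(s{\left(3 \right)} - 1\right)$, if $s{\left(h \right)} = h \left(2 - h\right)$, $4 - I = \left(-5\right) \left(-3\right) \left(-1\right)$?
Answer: $-1019$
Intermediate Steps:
$I = 19$ ($I = 4 - \left(-5\right) \left(-3\right) \left(-1\right) = 4 - 15 \left(-1\right) = 4 - -15 = 4 + 15 = 19$)
$45 + 14 I \left(s{\left(3 \right)} - 1\right) = 45 + 14 \cdot 19 \left(3 \left(2 - 3\right) - 1\right) = 45 + 14 \cdot 19 \left(3 \left(-1\right) - 1\right) = 45 + 14 \cdot 19 \left(-3 - 1\right) = 45 + 14 \cdot 19 \left(-4\right) = 45 + 14 \left(-76\right) = 45 - 1064 = -1019$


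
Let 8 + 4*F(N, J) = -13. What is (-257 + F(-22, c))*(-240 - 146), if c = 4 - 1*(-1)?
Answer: 202457/2 ≈ 1.0123e+5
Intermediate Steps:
c = 5 (c = 4 + 1 = 5)
F(N, J) = -21/4 (F(N, J) = -2 + (¼)*(-13) = -2 - 13/4 = -21/4)
(-257 + F(-22, c))*(-240 - 146) = (-257 - 21/4)*(-240 - 146) = -1049/4*(-386) = 202457/2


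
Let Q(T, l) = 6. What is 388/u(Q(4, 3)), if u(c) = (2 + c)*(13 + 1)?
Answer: 97/28 ≈ 3.4643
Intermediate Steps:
u(c) = 28 + 14*c (u(c) = (2 + c)*14 = 28 + 14*c)
388/u(Q(4, 3)) = 388/(28 + 14*6) = 388/(28 + 84) = 388/112 = 388*(1/112) = 97/28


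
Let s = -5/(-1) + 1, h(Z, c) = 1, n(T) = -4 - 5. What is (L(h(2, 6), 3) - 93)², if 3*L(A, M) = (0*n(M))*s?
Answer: 8649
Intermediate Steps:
n(T) = -9
s = 6 (s = -5*(-1) + 1 = 5 + 1 = 6)
L(A, M) = 0 (L(A, M) = ((0*(-9))*6)/3 = (0*6)/3 = (⅓)*0 = 0)
(L(h(2, 6), 3) - 93)² = (0 - 93)² = (-93)² = 8649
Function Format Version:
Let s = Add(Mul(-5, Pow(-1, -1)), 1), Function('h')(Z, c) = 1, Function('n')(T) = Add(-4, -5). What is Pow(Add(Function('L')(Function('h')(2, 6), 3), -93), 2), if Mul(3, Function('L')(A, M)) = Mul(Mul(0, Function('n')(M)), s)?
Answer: 8649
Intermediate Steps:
Function('n')(T) = -9
s = 6 (s = Add(Mul(-5, -1), 1) = Add(5, 1) = 6)
Function('L')(A, M) = 0 (Function('L')(A, M) = Mul(Rational(1, 3), Mul(Mul(0, -9), 6)) = Mul(Rational(1, 3), Mul(0, 6)) = Mul(Rational(1, 3), 0) = 0)
Pow(Add(Function('L')(Function('h')(2, 6), 3), -93), 2) = Pow(Add(0, -93), 2) = Pow(-93, 2) = 8649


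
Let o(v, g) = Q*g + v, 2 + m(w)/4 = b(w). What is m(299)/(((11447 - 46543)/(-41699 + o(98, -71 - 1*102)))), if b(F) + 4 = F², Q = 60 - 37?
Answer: 2037312050/4387 ≈ 4.6440e+5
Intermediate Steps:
Q = 23
b(F) = -4 + F²
m(w) = -24 + 4*w² (m(w) = -8 + 4*(-4 + w²) = -8 + (-16 + 4*w²) = -24 + 4*w²)
o(v, g) = v + 23*g (o(v, g) = 23*g + v = v + 23*g)
m(299)/(((11447 - 46543)/(-41699 + o(98, -71 - 1*102)))) = (-24 + 4*299²)/(((11447 - 46543)/(-41699 + (98 + 23*(-71 - 1*102))))) = (-24 + 4*89401)/((-35096/(-41699 + (98 + 23*(-71 - 102))))) = (-24 + 357604)/((-35096/(-41699 + (98 + 23*(-173))))) = 357580/((-35096/(-41699 + (98 - 3979)))) = 357580/((-35096/(-41699 - 3881))) = 357580/((-35096/(-45580))) = 357580/((-35096*(-1/45580))) = 357580/(8774/11395) = 357580*(11395/8774) = 2037312050/4387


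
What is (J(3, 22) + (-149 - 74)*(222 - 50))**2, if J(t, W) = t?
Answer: 1470952609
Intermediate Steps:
(J(3, 22) + (-149 - 74)*(222 - 50))**2 = (3 + (-149 - 74)*(222 - 50))**2 = (3 - 223*172)**2 = (3 - 38356)**2 = (-38353)**2 = 1470952609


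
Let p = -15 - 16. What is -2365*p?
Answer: 73315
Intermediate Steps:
p = -31
-2365*p = -2365*(-31) = 73315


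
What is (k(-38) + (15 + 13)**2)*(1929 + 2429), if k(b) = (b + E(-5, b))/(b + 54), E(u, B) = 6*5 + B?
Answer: 13616571/4 ≈ 3.4041e+6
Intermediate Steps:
E(u, B) = 30 + B
k(b) = (30 + 2*b)/(54 + b) (k(b) = (b + (30 + b))/(b + 54) = (30 + 2*b)/(54 + b))
(k(-38) + (15 + 13)**2)*(1929 + 2429) = (2*(15 - 38)/(54 - 38) + (15 + 13)**2)*(1929 + 2429) = (2*(-23)/16 + 28**2)*4358 = (2*(1/16)*(-23) + 784)*4358 = (-23/8 + 784)*4358 = (6249/8)*4358 = 13616571/4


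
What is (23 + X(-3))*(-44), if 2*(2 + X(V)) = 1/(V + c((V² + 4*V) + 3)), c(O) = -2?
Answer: -4598/5 ≈ -919.60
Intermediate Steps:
X(V) = -2 + 1/(2*(-2 + V)) (X(V) = -2 + 1/(2*(V - 2)) = -2 + 1/(2*(-2 + V)))
(23 + X(-3))*(-44) = (23 + (9 - 4*(-3))/(2*(-2 - 3)))*(-44) = (23 + (½)*(9 + 12)/(-5))*(-44) = (23 + (½)*(-⅕)*21)*(-44) = (23 - 21/10)*(-44) = (209/10)*(-44) = -4598/5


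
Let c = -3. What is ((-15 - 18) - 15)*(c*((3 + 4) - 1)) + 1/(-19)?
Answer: 16415/19 ≈ 863.95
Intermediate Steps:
((-15 - 18) - 15)*(c*((3 + 4) - 1)) + 1/(-19) = ((-15 - 18) - 15)*(-3*((3 + 4) - 1)) + 1/(-19) = (-33 - 15)*(-3*(7 - 1)) - 1/19 = -(-144)*6 - 1/19 = -48*(-18) - 1/19 = 864 - 1/19 = 16415/19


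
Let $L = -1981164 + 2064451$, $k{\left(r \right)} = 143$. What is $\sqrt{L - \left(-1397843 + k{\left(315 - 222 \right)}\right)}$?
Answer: $\sqrt{1480987} \approx 1217.0$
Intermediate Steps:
$L = 83287$
$\sqrt{L - \left(-1397843 + k{\left(315 - 222 \right)}\right)} = \sqrt{83287 + \left(1397843 - 143\right)} = \sqrt{83287 + 1397700} = \sqrt{1480987}$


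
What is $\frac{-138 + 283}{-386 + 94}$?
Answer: $- \frac{145}{292} \approx -0.49658$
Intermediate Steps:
$\frac{-138 + 283}{-386 + 94} = \frac{145}{-292} = 145 \left(- \frac{1}{292}\right) = - \frac{145}{292}$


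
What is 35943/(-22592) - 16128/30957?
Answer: -492350409/233126848 ≈ -2.1119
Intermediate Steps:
35943/(-22592) - 16128/30957 = 35943*(-1/22592) - 16128*1/30957 = -35943/22592 - 5376/10319 = -492350409/233126848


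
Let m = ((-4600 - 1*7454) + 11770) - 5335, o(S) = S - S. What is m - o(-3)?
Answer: -5619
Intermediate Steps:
o(S) = 0
m = -5619 (m = ((-4600 - 7454) + 11770) - 5335 = (-12054 + 11770) - 5335 = -284 - 5335 = -5619)
m - o(-3) = -5619 - 1*0 = -5619 + 0 = -5619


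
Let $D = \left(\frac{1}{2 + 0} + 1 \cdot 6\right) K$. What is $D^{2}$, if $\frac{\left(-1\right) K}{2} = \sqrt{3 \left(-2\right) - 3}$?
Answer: $-1521$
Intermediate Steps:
$K = - 6 i$ ($K = - 2 \sqrt{3 \left(-2\right) - 3} = - 2 \sqrt{-6 - 3} = - 2 \sqrt{-9} = - 2 \cdot 3 i = - 6 i \approx - 6.0 i$)
$D = - 39 i$ ($D = \left(\frac{1}{2 + 0} + 1 \cdot 6\right) \left(- 6 i\right) = \left(\frac{1}{2} + 6\right) \left(- 6 i\right) = \frac{13 \left(- 6 i\right)}{2} = - 39 i \approx - 39.0 i$)
$D^{2} = \left(- 39 i\right)^{2} = -1521$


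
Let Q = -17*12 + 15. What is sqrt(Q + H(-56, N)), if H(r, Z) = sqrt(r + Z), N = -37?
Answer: sqrt(-189 + I*sqrt(93)) ≈ 0.35062 + 13.752*I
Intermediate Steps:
Q = -189 (Q = -204 + 15 = -189)
H(r, Z) = sqrt(Z + r)
sqrt(Q + H(-56, N)) = sqrt(-189 + sqrt(-37 - 56)) = sqrt(-189 + sqrt(-93)) = sqrt(-189 + I*sqrt(93))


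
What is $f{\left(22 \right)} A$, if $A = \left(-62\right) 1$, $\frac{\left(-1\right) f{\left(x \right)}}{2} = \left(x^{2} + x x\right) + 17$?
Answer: $122140$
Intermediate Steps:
$f{\left(x \right)} = -34 - 4 x^{2}$ ($f{\left(x \right)} = - 2 \left(\left(x^{2} + x x\right) + 17\right) = - 2 \left(\left(x^{2} + x^{2}\right) + 17\right) = - 2 \left(2 x^{2} + 17\right) = - 2 \left(17 + 2 x^{2}\right) = -34 - 4 x^{2}$)
$A = -62$
$f{\left(22 \right)} A = \left(-34 - 4 \cdot 22^{2}\right) \left(-62\right) = \left(-34 - 1936\right) \left(-62\right) = \left(-1970\right) \left(-62\right) = 122140$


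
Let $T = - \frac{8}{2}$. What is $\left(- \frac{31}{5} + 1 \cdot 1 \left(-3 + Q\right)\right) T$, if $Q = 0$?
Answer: $\frac{184}{5} \approx 36.8$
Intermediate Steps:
$T = -4$ ($T = \left(-8\right) \frac{1}{2} = -4$)
$\left(- \frac{31}{5} + 1 \cdot 1 \left(-3 + Q\right)\right) T = \left(- \frac{31}{5} + 1 \cdot 1 \left(-3 + 0\right)\right) \left(-4\right) = \left(\left(-31\right) \frac{1}{5} + 1 \left(-3\right)\right) \left(-4\right) = \left(- \frac{31}{5} - 3\right) \left(-4\right) = \left(- \frac{46}{5}\right) \left(-4\right) = \frac{184}{5}$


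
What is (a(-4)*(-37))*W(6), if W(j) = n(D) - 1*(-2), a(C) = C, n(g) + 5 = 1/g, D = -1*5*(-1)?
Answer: -2072/5 ≈ -414.40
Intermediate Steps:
D = 5 (D = -5*(-1) = 5)
n(g) = -5 + 1/g
W(j) = -14/5 (W(j) = (-5 + 1/5) - 1*(-2) = (-5 + ⅕) + 2 = -24/5 + 2 = -14/5)
(a(-4)*(-37))*W(6) = -4*(-37)*(-14/5) = 148*(-14/5) = -2072/5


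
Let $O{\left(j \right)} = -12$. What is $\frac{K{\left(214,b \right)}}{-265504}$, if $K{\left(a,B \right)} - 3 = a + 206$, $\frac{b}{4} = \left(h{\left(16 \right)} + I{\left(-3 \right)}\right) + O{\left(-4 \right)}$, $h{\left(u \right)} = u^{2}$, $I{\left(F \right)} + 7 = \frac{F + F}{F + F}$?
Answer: $- \frac{423}{265504} \approx -0.0015932$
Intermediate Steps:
$I{\left(F \right)} = -6$ ($I{\left(F \right)} = -7 + \frac{F + F}{F + F} = -7 + \frac{2 F}{2 F} = -7 + 2 F \frac{1}{2 F} = -7 + 1 = -6$)
$b = 952$ ($b = 4 \left(\left(16^{2} - 6\right) - 12\right) = 4 \left(\left(256 - 6\right) - 12\right) = 4 \left(250 - 12\right) = 4 \cdot 238 = 952$)
$K{\left(a,B \right)} = 209 + a$ ($K{\left(a,B \right)} = 3 + \left(a + 206\right) = 3 + \left(206 + a\right) = 209 + a$)
$\frac{K{\left(214,b \right)}}{-265504} = \frac{209 + 214}{-265504} = 423 \left(- \frac{1}{265504}\right) = - \frac{423}{265504}$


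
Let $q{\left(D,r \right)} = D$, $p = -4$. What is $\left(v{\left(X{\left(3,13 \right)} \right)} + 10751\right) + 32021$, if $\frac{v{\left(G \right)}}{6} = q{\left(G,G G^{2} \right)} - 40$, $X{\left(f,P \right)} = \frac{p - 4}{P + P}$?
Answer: $\frac{552892}{13} \approx 42530.0$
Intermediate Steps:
$X{\left(f,P \right)} = - \frac{4}{P}$ ($X{\left(f,P \right)} = \frac{-4 - 4}{P + P} = - \frac{8}{2 P} = - 8 \frac{1}{2 P} = - \frac{4}{P}$)
$v{\left(G \right)} = -240 + 6 G$ ($v{\left(G \right)} = 6 \left(G - 40\right) = 6 \left(-40 + G\right) = -240 + 6 G$)
$\left(v{\left(X{\left(3,13 \right)} \right)} + 10751\right) + 32021 = \left(\left(-240 + 6 \left(- \frac{4}{13}\right)\right) + 10751\right) + 32021 = \left(\left(-240 - \frac{24}{13}\right) + 10751\right) + 32021 = \left(- \frac{3144}{13} + 10751\right) + 32021 = \frac{136619}{13} + 32021 = \frac{552892}{13}$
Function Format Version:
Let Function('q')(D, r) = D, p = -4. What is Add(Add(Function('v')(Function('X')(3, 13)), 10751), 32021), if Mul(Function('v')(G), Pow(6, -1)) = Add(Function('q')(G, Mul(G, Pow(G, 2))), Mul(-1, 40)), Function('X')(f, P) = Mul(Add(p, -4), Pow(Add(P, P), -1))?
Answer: Rational(552892, 13) ≈ 42530.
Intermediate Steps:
Function('X')(f, P) = Mul(-4, Pow(P, -1)) (Function('X')(f, P) = Mul(Add(-4, -4), Pow(Add(P, P), -1)) = Mul(-8, Pow(Mul(2, P), -1)) = Mul(-8, Mul(Rational(1, 2), Pow(P, -1))) = Mul(-4, Pow(P, -1)))
Function('v')(G) = Add(-240, Mul(6, G)) (Function('v')(G) = Mul(6, Add(G, Mul(-1, 40))) = Mul(6, Add(G, -40)) = Mul(6, Add(-40, G)) = Add(-240, Mul(6, G)))
Add(Add(Function('v')(Function('X')(3, 13)), 10751), 32021) = Add(Add(Add(-240, Mul(6, Mul(-4, Pow(13, -1)))), 10751), 32021) = Add(Add(Add(-240, Mul(6, Mul(-4, Rational(1, 13)))), 10751), 32021) = Add(Add(Add(-240, Mul(6, Rational(-4, 13))), 10751), 32021) = Add(Add(Add(-240, Rational(-24, 13)), 10751), 32021) = Add(Add(Rational(-3144, 13), 10751), 32021) = Add(Rational(136619, 13), 32021) = Rational(552892, 13)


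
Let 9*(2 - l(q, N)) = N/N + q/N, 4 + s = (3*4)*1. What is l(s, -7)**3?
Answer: 2048383/250047 ≈ 8.1920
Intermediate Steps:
s = 8 (s = -4 + (3*4)*1 = -4 + 12*1 = -4 + 12 = 8)
l(q, N) = 17/9 - q/(9*N) (l(q, N) = 2 - (N/N + q/N)/9 = 2 - (1 + q/N)/9 = 2 + (-1/9 - q/(9*N)) = 17/9 - q/(9*N))
l(s, -7)**3 = ((1/9)*(-1*8 + 17*(-7))/(-7))**3 = ((1/9)*(-1/7)*(-8 - 119))**3 = ((1/9)*(-1/7)*(-127))**3 = (127/63)**3 = 2048383/250047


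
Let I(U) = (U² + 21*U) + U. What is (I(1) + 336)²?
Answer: 128881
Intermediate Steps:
I(U) = U² + 22*U
(I(1) + 336)² = (1*(22 + 1) + 336)² = (1*23 + 336)² = (23 + 336)² = 359² = 128881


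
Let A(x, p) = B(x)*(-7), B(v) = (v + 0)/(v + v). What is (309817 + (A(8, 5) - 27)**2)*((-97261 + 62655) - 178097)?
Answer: -264387489267/4 ≈ -6.6097e+10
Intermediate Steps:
B(v) = 1/2 (B(v) = v/((2*v)) = v*(1/(2*v)) = 1/2)
A(x, p) = -7/2 (A(x, p) = (1/2)*(-7) = -7/2)
(309817 + (A(8, 5) - 27)**2)*((-97261 + 62655) - 178097) = (309817 + (-7/2 - 27)**2)*((-97261 + 62655) - 178097) = (309817 + (-61/2)**2)*(-34606 - 178097) = (309817 + 3721/4)*(-212703) = (1242989/4)*(-212703) = -264387489267/4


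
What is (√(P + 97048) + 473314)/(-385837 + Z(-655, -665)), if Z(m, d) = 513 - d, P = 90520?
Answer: -27842/22627 - 4*√11723/384659 ≈ -1.2316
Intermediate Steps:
(√(P + 97048) + 473314)/(-385837 + Z(-655, -665)) = (√(90520 + 97048) + 473314)/(-385837 + (513 - 1*(-665))) = (√187568 + 473314)/(-385837 + (513 + 665)) = (4*√11723 + 473314)/(-385837 + 1178) = (473314 + 4*√11723)/(-384659) = (473314 + 4*√11723)*(-1/384659) = -27842/22627 - 4*√11723/384659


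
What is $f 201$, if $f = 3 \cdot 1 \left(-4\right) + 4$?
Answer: $-1608$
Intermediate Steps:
$f = -8$ ($f = 3 \left(-4\right) + 4 = -12 + 4 = -8$)
$f 201 = \left(-8\right) 201 = -1608$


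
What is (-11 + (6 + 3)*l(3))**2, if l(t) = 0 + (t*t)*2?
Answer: 22801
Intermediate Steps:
l(t) = 2*t**2 (l(t) = 0 + t**2*2 = 0 + 2*t**2 = 2*t**2)
(-11 + (6 + 3)*l(3))**2 = (-11 + (6 + 3)*(2*3**2))**2 = (-11 + 9*(2*9))**2 = (-11 + 9*18)**2 = (-11 + 162)**2 = 151**2 = 22801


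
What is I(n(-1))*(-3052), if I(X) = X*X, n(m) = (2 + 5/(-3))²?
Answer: -3052/81 ≈ -37.679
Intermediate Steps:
n(m) = ⅑ (n(m) = (2 + 5*(-⅓))² = (2 - 5/3)² = (⅓)² = ⅑)
I(X) = X²
I(n(-1))*(-3052) = (⅑)²*(-3052) = (1/81)*(-3052) = -3052/81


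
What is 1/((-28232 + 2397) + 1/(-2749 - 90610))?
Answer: -93359/2411929766 ≈ -3.8707e-5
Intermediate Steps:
1/((-28232 + 2397) + 1/(-2749 - 90610)) = 1/(-25835 + 1/(-93359)) = 1/(-25835 - 1/93359) = 1/(-2411929766/93359) = -93359/2411929766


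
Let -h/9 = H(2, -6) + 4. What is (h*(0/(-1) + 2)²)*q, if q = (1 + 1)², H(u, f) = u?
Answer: -864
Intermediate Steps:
h = -54 (h = -9*(2 + 4) = -9*6 = -54)
q = 4 (q = 2² = 4)
(h*(0/(-1) + 2)²)*q = -54*(0/(-1) + 2)²*4 = -54*(0*(-1) + 2)²*4 = -54*(0 + 2)²*4 = -54*2²*4 = -54*4*4 = -216*4 = -864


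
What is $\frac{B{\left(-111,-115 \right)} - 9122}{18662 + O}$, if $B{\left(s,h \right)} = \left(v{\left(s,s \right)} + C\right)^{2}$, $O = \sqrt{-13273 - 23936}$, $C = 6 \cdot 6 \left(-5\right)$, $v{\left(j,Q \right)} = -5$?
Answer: $\frac{36036322}{26792881} - \frac{1931 i \sqrt{37209}}{26792881} \approx 1.345 - 0.013902 i$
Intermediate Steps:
$C = -180$ ($C = 36 \left(-5\right) = -180$)
$O = i \sqrt{37209}$ ($O = \sqrt{-37209} = i \sqrt{37209} \approx 192.9 i$)
$B{\left(s,h \right)} = 34225$ ($B{\left(s,h \right)} = \left(-5 - 180\right)^{2} = \left(-185\right)^{2} = 34225$)
$\frac{B{\left(-111,-115 \right)} - 9122}{18662 + O} = \frac{34225 - 9122}{18662 + i \sqrt{37209}} = \frac{25103}{18662 + i \sqrt{37209}}$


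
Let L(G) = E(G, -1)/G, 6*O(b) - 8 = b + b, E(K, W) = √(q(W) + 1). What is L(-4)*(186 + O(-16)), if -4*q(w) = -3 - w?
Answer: -91*√6/4 ≈ -55.726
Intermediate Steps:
q(w) = ¾ + w/4 (q(w) = -(-3 - w)/4 = ¾ + w/4)
E(K, W) = √(7/4 + W/4) (E(K, W) = √((¾ + W/4) + 1) = √(7/4 + W/4))
O(b) = 4/3 + b/3 (O(b) = 4/3 + (b + b)/6 = 4/3 + (2*b)/6 = 4/3 + b/3)
L(G) = √6/(2*G) (L(G) = (√(7 - 1)/2)/G = (√6/2)/G = √6/(2*G))
L(-4)*(186 + O(-16)) = ((½)*√6/(-4))*(186 + (4/3 + (⅓)*(-16))) = ((½)*√6*(-¼))*(186 + (4/3 - 16/3)) = (-√6/8)*(186 - 4) = -√6/8*182 = -91*√6/4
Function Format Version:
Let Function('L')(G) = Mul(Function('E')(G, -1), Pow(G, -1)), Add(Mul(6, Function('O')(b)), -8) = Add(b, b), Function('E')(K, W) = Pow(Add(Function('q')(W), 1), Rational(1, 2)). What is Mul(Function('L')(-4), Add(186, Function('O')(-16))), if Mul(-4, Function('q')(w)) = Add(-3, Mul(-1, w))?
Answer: Mul(Rational(-91, 4), Pow(6, Rational(1, 2))) ≈ -55.726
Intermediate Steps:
Function('q')(w) = Add(Rational(3, 4), Mul(Rational(1, 4), w)) (Function('q')(w) = Mul(Rational(-1, 4), Add(-3, Mul(-1, w))) = Add(Rational(3, 4), Mul(Rational(1, 4), w)))
Function('E')(K, W) = Pow(Add(Rational(7, 4), Mul(Rational(1, 4), W)), Rational(1, 2)) (Function('E')(K, W) = Pow(Add(Add(Rational(3, 4), Mul(Rational(1, 4), W)), 1), Rational(1, 2)) = Pow(Add(Rational(7, 4), Mul(Rational(1, 4), W)), Rational(1, 2)))
Function('O')(b) = Add(Rational(4, 3), Mul(Rational(1, 3), b)) (Function('O')(b) = Add(Rational(4, 3), Mul(Rational(1, 6), Add(b, b))) = Add(Rational(4, 3), Mul(Rational(1, 6), Mul(2, b))) = Add(Rational(4, 3), Mul(Rational(1, 3), b)))
Function('L')(G) = Mul(Rational(1, 2), Pow(6, Rational(1, 2)), Pow(G, -1)) (Function('L')(G) = Mul(Mul(Rational(1, 2), Pow(Add(7, -1), Rational(1, 2))), Pow(G, -1)) = Mul(Mul(Rational(1, 2), Pow(6, Rational(1, 2))), Pow(G, -1)) = Mul(Rational(1, 2), Pow(6, Rational(1, 2)), Pow(G, -1)))
Mul(Function('L')(-4), Add(186, Function('O')(-16))) = Mul(Mul(Rational(1, 2), Pow(6, Rational(1, 2)), Pow(-4, -1)), Add(186, Add(Rational(4, 3), Mul(Rational(1, 3), -16)))) = Mul(Mul(Rational(1, 2), Pow(6, Rational(1, 2)), Rational(-1, 4)), Add(186, Add(Rational(4, 3), Rational(-16, 3)))) = Mul(Mul(Rational(-1, 8), Pow(6, Rational(1, 2))), Add(186, -4)) = Mul(Mul(Rational(-1, 8), Pow(6, Rational(1, 2))), 182) = Mul(Rational(-91, 4), Pow(6, Rational(1, 2)))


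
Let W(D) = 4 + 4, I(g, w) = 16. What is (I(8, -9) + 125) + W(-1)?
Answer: 149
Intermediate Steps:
W(D) = 8
(I(8, -9) + 125) + W(-1) = (16 + 125) + 8 = 141 + 8 = 149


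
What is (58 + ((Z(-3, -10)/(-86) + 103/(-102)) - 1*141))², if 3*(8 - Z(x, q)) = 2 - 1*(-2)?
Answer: 136018603249/19236996 ≈ 7070.7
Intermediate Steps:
Z(x, q) = 20/3 (Z(x, q) = 8 - (2 - 1*(-2))/3 = 8 - (2 + 2)/3 = 8 - ⅓*4 = 8 - 4/3 = 20/3)
(58 + ((Z(-3, -10)/(-86) + 103/(-102)) - 1*141))² = (58 + (((20/3)/(-86) + 103/(-102)) - 1*141))² = (58 + (((20/3)*(-1/86) + 103*(-1/102)) - 141))² = (58 + ((-10/129 - 103/102) - 141))² = (58 + (-4769/4386 - 141))² = (58 - 623195/4386)² = (-368807/4386)² = 136018603249/19236996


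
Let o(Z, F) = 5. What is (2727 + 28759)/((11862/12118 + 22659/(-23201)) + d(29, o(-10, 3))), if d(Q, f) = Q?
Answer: 4426140010474/4076985161 ≈ 1085.6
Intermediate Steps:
(2727 + 28759)/((11862/12118 + 22659/(-23201)) + d(29, o(-10, 3))) = (2727 + 28759)/((11862/12118 + 22659/(-23201)) + 29) = 31486/((11862*(1/12118) + 22659*(-1/23201)) + 29) = 31486/((5931/6059 - 22659/23201) + 29) = 31486/(314250/140574859 + 29) = 31486/(4076985161/140574859) = 31486*(140574859/4076985161) = 4426140010474/4076985161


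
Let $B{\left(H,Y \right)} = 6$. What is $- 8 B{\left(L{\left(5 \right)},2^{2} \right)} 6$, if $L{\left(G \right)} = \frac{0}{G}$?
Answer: $-288$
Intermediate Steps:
$L{\left(G \right)} = 0$
$- 8 B{\left(L{\left(5 \right)},2^{2} \right)} 6 = \left(-8\right) 6 \cdot 6 = \left(-48\right) 6 = -288$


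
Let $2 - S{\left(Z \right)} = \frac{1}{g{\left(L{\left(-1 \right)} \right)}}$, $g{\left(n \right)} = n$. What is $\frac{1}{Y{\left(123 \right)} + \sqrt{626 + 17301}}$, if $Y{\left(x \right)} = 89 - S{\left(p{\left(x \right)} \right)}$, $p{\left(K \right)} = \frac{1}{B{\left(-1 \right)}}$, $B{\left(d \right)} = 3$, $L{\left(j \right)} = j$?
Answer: $- \frac{86}{10531} + \frac{\sqrt{17927}}{10531} \approx 0.0045477$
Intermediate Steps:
$p{\left(K \right)} = \frac{1}{3}$
$S{\left(Z \right)} = 3$ ($S{\left(Z \right)} = 2 - \frac{1}{-1} = 2 - -1 = 2 + 1 = 3$)
$Y{\left(x \right)} = 86$ ($Y{\left(x \right)} = 89 - 3 = 86$)
$\frac{1}{Y{\left(123 \right)} + \sqrt{626 + 17301}} = \frac{1}{86 + \sqrt{626 + 17301}} = \frac{1}{86 + \sqrt{17927}}$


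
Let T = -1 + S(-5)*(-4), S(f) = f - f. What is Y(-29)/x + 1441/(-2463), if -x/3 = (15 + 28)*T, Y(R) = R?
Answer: -85772/105909 ≈ -0.80986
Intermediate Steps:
S(f) = 0
T = -1 (T = -1 + 0*(-4) = -1 + 0 = -1)
x = 129 (x = -3*(15 + 28)*(-1) = -129*(-1) = -3*(-43) = 129)
Y(-29)/x + 1441/(-2463) = -29/129 + 1441/(-2463) = -29*1/129 + 1441*(-1/2463) = -29/129 - 1441/2463 = -85772/105909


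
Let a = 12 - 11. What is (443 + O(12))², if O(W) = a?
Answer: 197136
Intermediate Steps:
a = 1
O(W) = 1
(443 + O(12))² = (443 + 1)² = 444² = 197136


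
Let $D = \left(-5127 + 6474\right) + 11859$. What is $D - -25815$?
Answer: $39021$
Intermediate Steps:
$D = 13206$ ($D = 1347 + 11859 = 13206$)
$D - -25815 = 13206 - -25815 = 13206 + 25815 = 39021$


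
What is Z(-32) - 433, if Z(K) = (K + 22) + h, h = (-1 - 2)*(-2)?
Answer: -437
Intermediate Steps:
h = 6 (h = -3*(-2) = 6)
Z(K) = 28 + K (Z(K) = (K + 22) + 6 = (22 + K) + 6 = 28 + K)
Z(-32) - 433 = (28 - 32) - 433 = -4 - 433 = -437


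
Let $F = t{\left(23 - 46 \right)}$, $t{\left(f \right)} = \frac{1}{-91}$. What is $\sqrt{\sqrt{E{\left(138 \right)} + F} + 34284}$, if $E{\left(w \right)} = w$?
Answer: $\frac{\sqrt{283905804 + 91 \sqrt{1142687}}}{91} \approx 185.19$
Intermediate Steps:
$t{\left(f \right)} = - \frac{1}{91}$
$F = - \frac{1}{91} \approx -0.010989$
$\sqrt{\sqrt{E{\left(138 \right)} + F} + 34284} = \sqrt{\sqrt{138 - \frac{1}{91}} + 34284} = \sqrt{\sqrt{\frac{12557}{91}} + 34284} = \sqrt{\frac{\sqrt{1142687}}{91} + 34284} = \sqrt{34284 + \frac{\sqrt{1142687}}{91}}$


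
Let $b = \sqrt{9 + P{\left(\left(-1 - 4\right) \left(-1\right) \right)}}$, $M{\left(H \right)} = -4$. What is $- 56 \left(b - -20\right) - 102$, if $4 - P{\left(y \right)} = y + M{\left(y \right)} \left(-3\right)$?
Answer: $-1222 - 112 i \approx -1222.0 - 112.0 i$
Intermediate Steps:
$P{\left(y \right)} = -8 - y$ ($P{\left(y \right)} = 4 - \left(y - -12\right) = 4 - \left(y + 12\right) = 4 - \left(12 + y\right) = -8 - y$)
$b = 2 i$ ($b = \sqrt{9 - \left(8 + \left(-1 - 4\right) \left(-1\right)\right)} = \sqrt{9 - \left(8 - -5\right)} = \sqrt{9 - 13} = \sqrt{-4} = 2 i \approx 2.0 i$)
$- 56 \left(b - -20\right) - 102 = - 56 \left(2 i - -20\right) - 102 = - 56 \left(2 i + 20\right) - 102 = - 56 \left(20 + 2 i\right) - 102 = \left(-1120 - 112 i\right) - 102 = -1222 - 112 i$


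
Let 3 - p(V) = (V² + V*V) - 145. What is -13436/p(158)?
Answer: 3359/12445 ≈ 0.26991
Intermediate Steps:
p(V) = 148 - 2*V² (p(V) = 3 - ((V² + V*V) - 145) = 3 - ((V² + V²) - 145) = 3 - (2*V² - 145) = 3 - (-145 + 2*V²) = 3 + (145 - 2*V²) = 148 - 2*V²)
-13436/p(158) = -13436/(148 - 2*158²) = -13436/(148 - 2*24964) = -13436/(148 - 49928) = -13436/(-49780) = -13436*(-1/49780) = 3359/12445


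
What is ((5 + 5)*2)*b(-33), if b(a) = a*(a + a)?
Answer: 43560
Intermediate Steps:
b(a) = 2*a² (b(a) = a*(2*a) = 2*a²)
((5 + 5)*2)*b(-33) = ((5 + 5)*2)*(2*(-33)²) = (10*2)*(2*1089) = 20*2178 = 43560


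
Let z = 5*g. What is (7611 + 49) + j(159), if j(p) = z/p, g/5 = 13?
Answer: 1218265/159 ≈ 7662.0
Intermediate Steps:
g = 65 (g = 5*13 = 65)
z = 325 (z = 5*65 = 325)
j(p) = 325/p
(7611 + 49) + j(159) = (7611 + 49) + 325/159 = 7660 + 325*(1/159) = 7660 + 325/159 = 1218265/159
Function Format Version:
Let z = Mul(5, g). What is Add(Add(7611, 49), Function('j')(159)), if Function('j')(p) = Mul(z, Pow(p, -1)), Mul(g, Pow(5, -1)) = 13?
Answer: Rational(1218265, 159) ≈ 7662.0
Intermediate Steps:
g = 65 (g = Mul(5, 13) = 65)
z = 325 (z = Mul(5, 65) = 325)
Function('j')(p) = Mul(325, Pow(p, -1))
Add(Add(7611, 49), Function('j')(159)) = Add(Add(7611, 49), Mul(325, Pow(159, -1))) = Add(7660, Mul(325, Rational(1, 159))) = Add(7660, Rational(325, 159)) = Rational(1218265, 159)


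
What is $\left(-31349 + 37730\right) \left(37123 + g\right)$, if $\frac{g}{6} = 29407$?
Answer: $1362758265$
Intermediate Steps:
$g = 176442$ ($g = 6 \cdot 29407 = 176442$)
$\left(-31349 + 37730\right) \left(37123 + g\right) = \left(-31349 + 37730\right) \left(37123 + 176442\right) = 6381 \cdot 213565 = 1362758265$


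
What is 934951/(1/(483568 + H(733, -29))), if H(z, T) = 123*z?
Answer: 536406632377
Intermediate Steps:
934951/(1/(483568 + H(733, -29))) = 934951/(1/(483568 + 123*733)) = 934951/(1/(483568 + 90159)) = 934951/(1/573727) = 934951*573727 = 536406632377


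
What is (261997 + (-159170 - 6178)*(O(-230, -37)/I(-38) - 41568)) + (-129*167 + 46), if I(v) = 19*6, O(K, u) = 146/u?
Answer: 4832022616760/703 ≈ 6.8734e+9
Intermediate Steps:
I(v) = 114
(261997 + (-159170 - 6178)*(O(-230, -37)/I(-38) - 41568)) + (-129*167 + 46) = (261997 + (-159170 - 6178)*((146/(-37))/114 - 41568)) + (-129*167 + 46) = (261997 - 165348*((146*(-1/37))*(1/114) - 41568)) + (-21543 + 46) = (261997 - 165348*(-146/37*1/114 - 41568)) - 21497 = (261997 - 165348*(-73/2109 - 41568)) - 21497 = (261997 - 165348*(-87666985/2109)) - 21497 = (261997 + 4831853545260/703) - 21497 = 4832037729151/703 - 21497 = 4832022616760/703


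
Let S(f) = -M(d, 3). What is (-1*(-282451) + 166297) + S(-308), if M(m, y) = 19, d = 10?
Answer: 448729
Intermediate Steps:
S(f) = -19 (S(f) = -1*19 = -19)
(-1*(-282451) + 166297) + S(-308) = (-1*(-282451) + 166297) - 19 = (282451 + 166297) - 19 = 448748 - 19 = 448729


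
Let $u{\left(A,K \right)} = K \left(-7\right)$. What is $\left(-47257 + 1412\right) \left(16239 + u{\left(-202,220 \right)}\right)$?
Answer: $-673875655$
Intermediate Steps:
$u{\left(A,K \right)} = - 7 K$
$\left(-47257 + 1412\right) \left(16239 + u{\left(-202,220 \right)}\right) = \left(-47257 + 1412\right) \left(16239 - 1540\right) = - 45845 \left(16239 - 1540\right) = \left(-45845\right) 14699 = -673875655$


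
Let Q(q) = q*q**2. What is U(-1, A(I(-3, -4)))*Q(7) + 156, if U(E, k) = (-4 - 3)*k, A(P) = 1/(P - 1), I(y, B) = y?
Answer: 3025/4 ≈ 756.25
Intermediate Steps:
Q(q) = q**3
A(P) = 1/(-1 + P)
U(E, k) = -7*k
U(-1, A(I(-3, -4)))*Q(7) + 156 = -7/(-1 - 3)*7**3 + 156 = -7/(-4)*343 + 156 = -7*(-1/4)*343 + 156 = (7/4)*343 + 156 = 2401/4 + 156 = 3025/4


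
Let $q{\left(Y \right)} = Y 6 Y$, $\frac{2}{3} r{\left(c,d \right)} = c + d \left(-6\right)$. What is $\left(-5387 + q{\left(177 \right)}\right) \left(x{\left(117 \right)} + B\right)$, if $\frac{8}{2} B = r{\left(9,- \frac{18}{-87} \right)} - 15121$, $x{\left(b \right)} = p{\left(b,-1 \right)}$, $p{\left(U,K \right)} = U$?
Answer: $- \frac{155052697813}{232} \approx -6.6833 \cdot 10^{8}$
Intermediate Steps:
$r{\left(c,d \right)} = - 9 d + \frac{3 c}{2}$ ($r{\left(c,d \right)} = \frac{3 \left(c + d \left(-6\right)\right)}{2} = \frac{3 \left(c - 6 d\right)}{2} = - 9 d + \frac{3 c}{2}$)
$x{\left(b \right)} = b$
$q{\left(Y \right)} = 6 Y^{2}$ ($q{\left(Y \right)} = 6 Y Y = 6 Y^{2}$)
$B = - \frac{876343}{232}$ ($B = \frac{\left(- 9 \left(- \frac{18}{-87}\right) + \frac{3}{2} \cdot 9\right) - 15121}{4} = \frac{\left(- 9 \left(\left(-18\right) \left(- \frac{1}{87}\right)\right) + \frac{27}{2}\right) - 15121}{4} = \frac{\left(\left(-9\right) \frac{6}{29} + \frac{27}{2}\right) - 15121}{4} = \frac{\left(- \frac{54}{29} + \frac{27}{2}\right) - 15121}{4} = \frac{\frac{675}{58} - 15121}{4} = \frac{1}{4} \left(- \frac{876343}{58}\right) = - \frac{876343}{232} \approx -3777.3$)
$\left(-5387 + q{\left(177 \right)}\right) \left(x{\left(117 \right)} + B\right) = \left(-5387 + 6 \cdot 177^{2}\right) \left(117 - \frac{876343}{232}\right) = \left(-5387 + 6 \cdot 31329\right) \left(- \frac{849199}{232}\right) = \left(-5387 + 187974\right) \left(- \frac{849199}{232}\right) = 182587 \left(- \frac{849199}{232}\right) = - \frac{155052697813}{232}$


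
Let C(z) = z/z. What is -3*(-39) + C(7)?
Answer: 118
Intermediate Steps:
C(z) = 1
-3*(-39) + C(7) = -3*(-39) + 1 = 117 + 1 = 118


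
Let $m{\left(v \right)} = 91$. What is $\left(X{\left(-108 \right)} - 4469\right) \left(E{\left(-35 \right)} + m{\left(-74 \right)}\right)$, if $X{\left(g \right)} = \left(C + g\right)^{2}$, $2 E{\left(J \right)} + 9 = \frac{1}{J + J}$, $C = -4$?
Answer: $\frac{19556035}{28} \approx 6.9843 \cdot 10^{5}$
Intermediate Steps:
$E{\left(J \right)} = - \frac{9}{2} + \frac{1}{4 J}$ ($E{\left(J \right)} = - \frac{9}{2} + \frac{1}{2 \left(J + J\right)} = - \frac{9}{2} + \frac{1}{2 \cdot 2 J} = - \frac{9}{2} + \frac{\frac{1}{2} \frac{1}{J}}{2} = - \frac{9}{2} + \frac{1}{4 J}$)
$X{\left(g \right)} = \left(-4 + g\right)^{2}$
$\left(X{\left(-108 \right)} - 4469\right) \left(E{\left(-35 \right)} + m{\left(-74 \right)}\right) = \left(\left(-4 - 108\right)^{2} - 4469\right) \left(\frac{1 - -630}{4 \left(-35\right)} + 91\right) = \left(\left(-112\right)^{2} - 4469\right) \left(\frac{1}{4} \left(- \frac{1}{35}\right) \left(1 + 630\right) + 91\right) = \left(12544 - 4469\right) \left(\frac{1}{4} \left(- \frac{1}{35}\right) 631 + 91\right) = 8075 \left(- \frac{631}{140} + 91\right) = 8075 \cdot \frac{12109}{140} = \frac{19556035}{28}$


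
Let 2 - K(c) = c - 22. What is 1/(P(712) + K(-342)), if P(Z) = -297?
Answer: 1/69 ≈ 0.014493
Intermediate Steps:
K(c) = 24 - c (K(c) = 2 - (c - 22) = 2 - (-22 + c) = 2 + (22 - c) = 24 - c)
1/(P(712) + K(-342)) = 1/(-297 + (24 - 1*(-342))) = 1/(-297 + (24 + 342)) = 1/(-297 + 366) = 1/69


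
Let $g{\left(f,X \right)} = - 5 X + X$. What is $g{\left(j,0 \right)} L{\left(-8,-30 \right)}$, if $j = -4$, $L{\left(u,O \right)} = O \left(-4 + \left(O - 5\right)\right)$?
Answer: $0$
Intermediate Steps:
$L{\left(u,O \right)} = O \left(-9 + O\right)$ ($L{\left(u,O \right)} = O \left(-4 + \left(-5 + O\right)\right) = O \left(-9 + O\right)$)
$g{\left(f,X \right)} = - 4 X$
$g{\left(j,0 \right)} L{\left(-8,-30 \right)} = \left(-4\right) 0 \left(- 30 \left(-9 - 30\right)\right) = 0 \left(\left(-30\right) \left(-39\right)\right) = 0 \cdot 1170 = 0$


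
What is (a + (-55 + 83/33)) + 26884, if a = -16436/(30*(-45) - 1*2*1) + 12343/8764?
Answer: 1312102374005/48876828 ≈ 26845.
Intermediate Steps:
a = 20091605/1481116 (a = -16436/(-1350 - 2*1) + 12343*(1/8764) = -16436/(-1350 - 2) + 12343/8764 = -16436/(-1352) + 12343/8764 = -16436*(-1/1352) + 12343/8764 = 4109/338 + 12343/8764 = 20091605/1481116 ≈ 13.565)
(a + (-55 + 83/33)) + 26884 = (20091605/1481116 + (-55 + 83/33)) + 26884 = (20091605/1481116 - 1732/33) + 26884 = -1902269947/48876828 + 26884 = 1312102374005/48876828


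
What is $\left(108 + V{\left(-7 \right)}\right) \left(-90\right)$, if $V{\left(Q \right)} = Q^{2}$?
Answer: $-14130$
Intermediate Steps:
$\left(108 + V{\left(-7 \right)}\right) \left(-90\right) = \left(108 + \left(-7\right)^{2}\right) \left(-90\right) = \left(108 + 49\right) \left(-90\right) = 157 \left(-90\right) = -14130$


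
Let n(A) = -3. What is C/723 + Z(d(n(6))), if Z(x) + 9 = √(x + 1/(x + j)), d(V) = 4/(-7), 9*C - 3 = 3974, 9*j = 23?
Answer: -54586/6507 + I*√2065/175 ≈ -8.3888 + 0.25967*I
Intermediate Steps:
j = 23/9 (j = (⅑)*23 = 23/9 ≈ 2.5556)
C = 3977/9 (C = ⅓ + (⅑)*3974 = ⅓ + 3974/9 = 3977/9 ≈ 441.89)
d(V) = -4/7 (d(V) = 4*(-⅐) = -4/7)
Z(x) = -9 + √(x + 1/(23/9 + x)) (Z(x) = -9 + √(x + 1/(x + 23/9)) = -9 + √(x + 1/(23/9 + x)))
C/723 + Z(d(n(6))) = (3977/9)/723 + (-9 + √((9 - 4*(23 + 9*(-4/7))/7)/(23 + 9*(-4/7)))) = (3977/9)*(1/723) + (-9 + √((9 - 4*(23 - 36/7)/7)/(23 - 36/7))) = 3977/6507 + (-9 + √((9 - 4/7*125/7)/(125/7))) = 3977/6507 + (-9 + √(7*(9 - 500/49)/125)) = 3977/6507 + (-9 + √((7/125)*(-59/49))) = 3977/6507 + (-9 + √(-59/875)) = 3977/6507 + (-9 + I*√2065/175) = -54586/6507 + I*√2065/175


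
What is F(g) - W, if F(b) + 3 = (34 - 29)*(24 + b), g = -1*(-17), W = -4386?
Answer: 4588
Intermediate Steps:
g = 17
F(b) = 117 + 5*b (F(b) = -3 + (34 - 29)*(24 + b) = -3 + 5*(24 + b) = -3 + (120 + 5*b) = 117 + 5*b)
F(g) - W = (117 + 5*17) - 1*(-4386) = (117 + 85) + 4386 = 202 + 4386 = 4588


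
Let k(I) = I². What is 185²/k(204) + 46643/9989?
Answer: 2282968613/415702224 ≈ 5.4918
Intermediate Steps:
185²/k(204) + 46643/9989 = 185²/(204²) + 46643/9989 = 34225/41616 + 46643*(1/9989) = 34225*(1/41616) + 46643/9989 = 34225/41616 + 46643/9989 = 2282968613/415702224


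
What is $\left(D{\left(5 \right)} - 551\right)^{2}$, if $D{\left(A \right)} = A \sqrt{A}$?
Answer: $303726 - 5510 \sqrt{5} \approx 2.9141 \cdot 10^{5}$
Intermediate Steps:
$D{\left(A \right)} = A^{\frac{3}{2}}$
$\left(D{\left(5 \right)} - 551\right)^{2} = \left(5^{\frac{3}{2}} - 551\right)^{2} = \left(5 \sqrt{5} - 551\right)^{2} = \left(-551 + 5 \sqrt{5}\right)^{2}$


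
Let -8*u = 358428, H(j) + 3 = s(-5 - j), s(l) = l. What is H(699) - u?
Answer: 88193/2 ≈ 44097.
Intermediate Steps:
H(j) = -8 - j (H(j) = -3 + (-5 - j) = -8 - j)
u = -89607/2 (u = -1/8*358428 = -89607/2 ≈ -44804.)
H(699) - u = (-8 - 1*699) - 1*(-89607/2) = (-8 - 699) + 89607/2 = -707 + 89607/2 = 88193/2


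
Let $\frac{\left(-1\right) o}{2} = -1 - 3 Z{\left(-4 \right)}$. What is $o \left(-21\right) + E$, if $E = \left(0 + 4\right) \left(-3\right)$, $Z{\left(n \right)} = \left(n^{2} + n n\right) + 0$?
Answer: $-4086$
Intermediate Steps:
$Z{\left(n \right)} = 2 n^{2}$ ($Z{\left(n \right)} = \left(n^{2} + n^{2}\right) + 0 = 2 n^{2} + 0 = 2 n^{2}$)
$o = 194$ ($o = - 2 \left(-1 - 3 \cdot 2 \left(-4\right)^{2}\right) = - 2 \left(-1 - 3 \cdot 2 \cdot 16\right) = - 2 \left(-1 - 96\right) = \left(-2\right) \left(-97\right) = 194$)
$E = -12$ ($E = 4 \left(-3\right) = -12$)
$o \left(-21\right) + E = 194 \left(-21\right) - 12 = -4074 - 12 = -4086$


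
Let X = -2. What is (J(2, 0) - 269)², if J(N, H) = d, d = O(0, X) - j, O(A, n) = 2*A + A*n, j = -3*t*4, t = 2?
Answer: 60025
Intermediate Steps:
j = -24 (j = -3*2*4 = -6*4 = -24)
d = 24 (d = 0*(2 - 2) - 1*(-24) = 0*0 + 24 = 0 + 24 = 24)
J(N, H) = 24
(J(2, 0) - 269)² = (24 - 269)² = (-245)² = 60025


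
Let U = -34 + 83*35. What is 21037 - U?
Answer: 18166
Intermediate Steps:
U = 2871 (U = -34 + 2905 = 2871)
21037 - U = 21037 - 1*2871 = 21037 - 2871 = 18166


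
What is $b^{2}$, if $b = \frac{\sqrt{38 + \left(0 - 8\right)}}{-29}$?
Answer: $\frac{30}{841} \approx 0.035672$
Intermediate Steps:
$b = - \frac{\sqrt{30}}{29}$ ($b = \sqrt{38 + \left(0 - 8\right)} \left(- \frac{1}{29}\right) = \sqrt{38 - 8} \left(- \frac{1}{29}\right) = \sqrt{30} \left(- \frac{1}{29}\right) = - \frac{\sqrt{30}}{29} \approx -0.18887$)
$b^{2} = \left(- \frac{\sqrt{30}}{29}\right)^{2} = \frac{30}{841}$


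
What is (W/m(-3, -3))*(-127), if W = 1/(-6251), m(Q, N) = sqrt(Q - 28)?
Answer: -127*I*sqrt(31)/193781 ≈ -0.003649*I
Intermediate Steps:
m(Q, N) = sqrt(-28 + Q)
W = -1/6251 ≈ -0.00015997
(W/m(-3, -3))*(-127) = -1/(6251*sqrt(-28 - 3))*(-127) = -(-I*sqrt(31)/31)/6251*(-127) = -(-1)*I*sqrt(31)/193781*(-127) = (I*sqrt(31)/193781)*(-127) = -127*I*sqrt(31)/193781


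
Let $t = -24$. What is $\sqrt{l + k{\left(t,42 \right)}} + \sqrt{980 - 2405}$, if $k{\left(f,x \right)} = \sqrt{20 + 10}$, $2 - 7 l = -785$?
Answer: $\frac{\sqrt{5509 + 49 \sqrt{30}}}{7} + 5 i \sqrt{57} \approx 10.858 + 37.749 i$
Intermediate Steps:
$l = \frac{787}{7}$ ($l = \frac{2}{7} - - \frac{785}{7} = \frac{2}{7} + \frac{785}{7} = \frac{787}{7} \approx 112.43$)
$k{\left(f,x \right)} = \sqrt{30}$
$\sqrt{l + k{\left(t,42 \right)}} + \sqrt{980 - 2405} = \sqrt{\frac{787}{7} + \sqrt{30}} + \sqrt{980 - 2405} = \sqrt{\frac{787}{7} + \sqrt{30}} + \sqrt{-1425} = \sqrt{\frac{787}{7} + \sqrt{30}} + 5 i \sqrt{57}$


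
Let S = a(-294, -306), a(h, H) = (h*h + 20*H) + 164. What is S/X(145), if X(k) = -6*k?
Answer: -8048/87 ≈ -92.506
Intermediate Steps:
a(h, H) = 164 + h² + 20*H (a(h, H) = (h² + 20*H) + 164 = 164 + h² + 20*H)
S = 80480 (S = 164 + (-294)² + 20*(-306) = 164 + 86436 - 6120 = 80480)
S/X(145) = 80480/((-6*145)) = 80480/(-870) = 80480*(-1/870) = -8048/87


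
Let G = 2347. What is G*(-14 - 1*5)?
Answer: -44593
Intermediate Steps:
G*(-14 - 1*5) = 2347*(-14 - 1*5) = 2347*(-14 - 5) = 2347*(-19) = -44593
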